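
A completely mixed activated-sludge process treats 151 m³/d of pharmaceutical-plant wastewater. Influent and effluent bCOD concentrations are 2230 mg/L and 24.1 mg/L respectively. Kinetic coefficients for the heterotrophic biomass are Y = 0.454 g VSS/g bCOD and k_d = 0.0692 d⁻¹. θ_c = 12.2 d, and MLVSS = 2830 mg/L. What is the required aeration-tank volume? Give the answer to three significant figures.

Steady-state biomass mass balance: V·X·(1 + k_d·θ_c) = Y·Q·(S₀ − S)·θ_c, so V = 0.454 × 151 × (2230 − 24.1) × 12.2 / [2830 × (1 + 0.0692 × 12.2)] = 1.84×10^6 / 5219 = 353.5 m³.

V ≈ 353 m³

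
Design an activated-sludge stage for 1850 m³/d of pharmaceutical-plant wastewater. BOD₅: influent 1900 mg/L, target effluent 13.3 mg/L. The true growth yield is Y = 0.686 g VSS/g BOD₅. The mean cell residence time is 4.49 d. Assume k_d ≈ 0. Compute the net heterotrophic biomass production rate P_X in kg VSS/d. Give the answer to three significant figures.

With endogenous decay neglected, the observed yield equals the true yield: Y_obs = Y = 0.686 g VSS/g BOD₅.
Q·(S₀ − S) = 1850 × (1900 − 13.3) × 10⁻³ = 3490 kg/d removed.
Biomass produced: P_X = Y_obs·Q·ΔS = 0.6860 × 3490 ≈ 2394 kg VSS/d.

P_X ≈ 2390 kg VSS/d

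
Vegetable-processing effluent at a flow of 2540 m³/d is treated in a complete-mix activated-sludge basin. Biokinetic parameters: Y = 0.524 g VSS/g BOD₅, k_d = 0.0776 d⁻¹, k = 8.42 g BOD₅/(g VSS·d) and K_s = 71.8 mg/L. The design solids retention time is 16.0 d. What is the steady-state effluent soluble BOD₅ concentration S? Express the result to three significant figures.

For a completely mixed reactor with recycle the Lawrence–McCarty relation gives S = K_s·(1 + k_d·θ_c) / [θ_c·(Y·k − k_d) − 1] = 71.8 × (1 + 0.0776 × 16.0) / [16.0 × (0.524 × 8.42 − 0.0776) − 1] = 160.9 / 68.35 = 2.355 mg/L.

S ≈ 2.35 mg/L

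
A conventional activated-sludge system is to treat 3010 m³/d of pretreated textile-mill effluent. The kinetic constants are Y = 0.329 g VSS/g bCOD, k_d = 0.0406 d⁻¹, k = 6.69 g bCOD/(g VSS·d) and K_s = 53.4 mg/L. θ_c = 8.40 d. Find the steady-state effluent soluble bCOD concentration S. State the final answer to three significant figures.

For a completely mixed reactor with recycle the Lawrence–McCarty relation gives S = K_s·(1 + k_d·θ_c) / [θ_c·(Y·k − k_d) − 1] = 53.4 × (1 + 0.0406 × 8.40) / [8.40 × (0.329 × 6.69 − 0.0406) − 1] = 71.61 / 17.15 = 4.176 mg/L.

S ≈ 4.18 mg/L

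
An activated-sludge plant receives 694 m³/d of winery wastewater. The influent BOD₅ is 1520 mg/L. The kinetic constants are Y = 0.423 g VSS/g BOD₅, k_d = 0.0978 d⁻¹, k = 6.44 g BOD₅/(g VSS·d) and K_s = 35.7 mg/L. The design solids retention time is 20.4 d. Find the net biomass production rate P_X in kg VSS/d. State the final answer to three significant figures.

P_X ≈ 149 kg VSS/d

From the Monod/SRT balance for a CMAS, S = K_s·(1+k_d θ_c)/[θ_c·(Y k − k_d) − 1] = 35.7 × (1 + 0.0978 × 20.4) / [20.4 × (0.423 × 6.44 − 0.0978) − 1] = 106.9 / 52.58 = 2.034 mg/L.
The observed yield is Y_obs = Y/(1 + k_d·θ_c) = 0.423 / (1 + 0.0978 × 20.4) = 0.423 / 2.995 = 0.1412 g VSS per g BOD₅ removed.
Mass of BOD₅ removed per day: Q(S₀ − S) = 694 × 1518 g/m³ = 1053 kg/d.
Biomass produced: P_X = Y_obs·Q·ΔS = 0.1412 × 1053 ≈ 148.8 kg VSS/d.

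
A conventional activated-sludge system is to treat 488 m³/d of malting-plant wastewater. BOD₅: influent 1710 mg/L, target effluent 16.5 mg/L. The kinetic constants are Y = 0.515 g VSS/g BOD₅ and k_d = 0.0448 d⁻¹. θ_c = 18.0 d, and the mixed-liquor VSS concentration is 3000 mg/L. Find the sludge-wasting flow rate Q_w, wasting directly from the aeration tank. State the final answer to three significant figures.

Rearranging the biomass balance for a CMAS with decay, V = Y·Q·ΔS·θ_c / [X·(1+k_d θ_c)] = 0.515 × 488 × (1710 − 16.5) × 18.0 / [3000 × (1 + 0.0448 × 18.0)] = 7.66×10^6 / 5419 = 1414 m³.
For wasting at MLVSS concentration, Q_w = V/θ_c = 1414/18.0 = 78.54 m³/d.

Q_w ≈ 78.5 m³/d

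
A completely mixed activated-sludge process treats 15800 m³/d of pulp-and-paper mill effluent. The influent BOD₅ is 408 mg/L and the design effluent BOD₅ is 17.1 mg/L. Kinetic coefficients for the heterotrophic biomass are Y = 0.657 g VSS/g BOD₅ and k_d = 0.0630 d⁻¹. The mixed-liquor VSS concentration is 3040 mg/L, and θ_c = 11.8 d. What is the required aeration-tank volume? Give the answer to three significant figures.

V ≈ 9030 m³

From the SRT design equation V = Y Q (S₀−S) θ_c / [X (1 + k_d θ_c)] = 0.657 × 15800 × (408 − 17.1) × 11.8 / [3040 × (1 + 0.0630 × 11.8)] = 4.79×10^7 / 5300 = 9034 m³.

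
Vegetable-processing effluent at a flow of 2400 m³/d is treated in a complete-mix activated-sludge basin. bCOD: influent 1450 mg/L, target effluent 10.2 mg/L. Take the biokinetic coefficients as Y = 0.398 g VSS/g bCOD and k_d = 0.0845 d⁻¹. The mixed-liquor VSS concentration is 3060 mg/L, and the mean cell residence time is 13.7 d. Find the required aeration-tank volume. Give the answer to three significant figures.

Steady-state biomass mass balance: V·X·(1 + k_d·θ_c) = Y·Q·(S₀ − S)·θ_c, so V = 0.398 × 2400 × (1450 − 10.2) × 13.7 / [3060 × (1 + 0.0845 × 13.7)] = 1.88×10^7 / 6602 = 2854 m³.

V ≈ 2850 m³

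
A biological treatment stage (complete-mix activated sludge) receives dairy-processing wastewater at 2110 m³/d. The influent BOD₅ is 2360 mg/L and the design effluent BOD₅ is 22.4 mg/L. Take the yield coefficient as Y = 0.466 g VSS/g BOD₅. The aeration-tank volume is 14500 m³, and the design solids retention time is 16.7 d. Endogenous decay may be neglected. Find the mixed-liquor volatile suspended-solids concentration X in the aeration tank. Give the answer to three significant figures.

X = Y·Q·ΔS·θ_c / V = 0.466 × 2110 × (2360 − 22.4) × 16.7 / 14500 = 2647 mg/L.

X ≈ 2650 mg/L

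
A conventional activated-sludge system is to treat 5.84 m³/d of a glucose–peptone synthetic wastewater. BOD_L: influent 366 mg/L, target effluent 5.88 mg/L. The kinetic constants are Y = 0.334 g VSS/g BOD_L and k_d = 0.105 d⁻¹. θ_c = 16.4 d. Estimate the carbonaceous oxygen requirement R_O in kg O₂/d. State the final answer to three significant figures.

R_O ≈ 1.74 kg O₂/d

Y_obs = Y / (1 + k_d θ_c) = 0.334 / (1 + 0.105 × 16.4) = 0.334 / 2.722 = 0.1227.
Mass of BOD_L removed per day: Q(S₀ − S) = 5.84 × 360.1 g/m³ = 2.103 kg/d.
Biomass synthesised: P_X = Y_obs × 2.103 = 0.2581 kg VSS/d.
Carbonaceous O₂ demand = substrate oxidised − cell-mass equivalent = 2.103 − 1.42 × 0.2581 = 1.737 kg O₂/d.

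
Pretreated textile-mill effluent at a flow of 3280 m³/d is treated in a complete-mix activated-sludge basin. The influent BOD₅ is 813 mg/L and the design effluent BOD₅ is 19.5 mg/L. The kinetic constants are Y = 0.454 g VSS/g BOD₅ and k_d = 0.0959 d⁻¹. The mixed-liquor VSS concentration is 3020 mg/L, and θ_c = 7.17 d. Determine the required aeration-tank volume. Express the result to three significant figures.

Steady-state biomass mass balance: V·X·(1 + k_d·θ_c) = Y·Q·(S₀ − S)·θ_c, so V = 0.454 × 3280 × (813 − 19.5) × 7.17 / [3020 × (1 + 0.0959 × 7.17)] = 8.47×10^6 / 5097 = 1662 m³.

V ≈ 1660 m³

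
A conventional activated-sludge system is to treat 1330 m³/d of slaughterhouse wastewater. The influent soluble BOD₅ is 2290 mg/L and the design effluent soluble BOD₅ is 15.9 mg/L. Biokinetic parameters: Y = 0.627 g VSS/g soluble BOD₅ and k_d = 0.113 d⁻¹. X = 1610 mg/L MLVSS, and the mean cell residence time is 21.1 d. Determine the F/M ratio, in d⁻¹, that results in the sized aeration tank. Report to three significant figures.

F/M ≈ 0.258 d⁻¹

Rearranging the biomass balance for a CMAS with decay, V = Y·Q·ΔS·θ_c / [X·(1+k_d θ_c)] = 0.627 × 1330 × (2290 − 15.9) × 21.1 / [1610 × (1 + 0.113 × 21.1)] = 4×10^7 / 5449 = 7344 m³.
F/M = Q·S₀ / (V·X) = 1330 × 2290 / (7344 × 1610) = 0.2576 g soluble BOD₅·(g VSS·d)⁻¹.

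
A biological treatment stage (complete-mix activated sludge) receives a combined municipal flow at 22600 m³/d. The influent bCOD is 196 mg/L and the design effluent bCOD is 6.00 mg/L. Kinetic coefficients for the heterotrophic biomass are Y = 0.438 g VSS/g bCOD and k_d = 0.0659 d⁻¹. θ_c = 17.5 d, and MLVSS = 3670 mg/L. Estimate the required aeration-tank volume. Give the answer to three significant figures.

From the SRT design equation V = Y Q (S₀−S) θ_c / [X (1 + k_d θ_c)] = 0.438 × 22600 × (196 − 6.00) × 17.5 / [3670 × (1 + 0.0659 × 17.5)] = 3.29×10^7 / 7902 = 4165 m³.

V ≈ 4160 m³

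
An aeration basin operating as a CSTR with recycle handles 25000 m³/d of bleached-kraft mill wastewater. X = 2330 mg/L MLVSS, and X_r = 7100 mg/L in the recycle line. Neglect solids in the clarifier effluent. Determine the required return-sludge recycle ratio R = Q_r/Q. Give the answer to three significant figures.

Solids balance on the clarifier gives (1+R)X = R·X_r, so R = X/(X_r − X) = 2330 / (7100 − 2330) = 0.4885.

R ≈ 0.488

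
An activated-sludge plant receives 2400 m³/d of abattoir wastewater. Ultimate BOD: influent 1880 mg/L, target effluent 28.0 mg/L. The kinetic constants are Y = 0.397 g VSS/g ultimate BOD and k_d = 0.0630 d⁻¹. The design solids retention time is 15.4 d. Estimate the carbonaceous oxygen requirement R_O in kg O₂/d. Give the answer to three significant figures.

Correct the yield for decay: Y_obs = Y/(1 + k_d θ_c) = 0.397 / (1 + 0.0630 × 15.4) = 0.397 / 1.970 = 0.2015.
ΔS = 1880 − 28.0 = 1852 mg/L, so the substrate removal rate is 2400 × 1852/1000 = 4445 kg ultimate BOD/d.
P_X = Y_obs·Q·(S₀ − S) = 0.2015 × 4445 = 895.6 kg VSS/d.
R_O = Q·ΔS − 1.42 P_X = 4445 − 1272 = 3173 kg O₂/d.

R_O ≈ 3170 kg O₂/d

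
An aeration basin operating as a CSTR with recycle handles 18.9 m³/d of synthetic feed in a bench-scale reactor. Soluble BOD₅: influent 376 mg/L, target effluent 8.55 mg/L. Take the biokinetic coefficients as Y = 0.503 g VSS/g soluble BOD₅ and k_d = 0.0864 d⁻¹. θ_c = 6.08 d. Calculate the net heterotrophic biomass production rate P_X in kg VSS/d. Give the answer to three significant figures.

Y_obs = Y / (1 + k_d θ_c) = 0.503 / (1 + 0.0864 × 6.08) = 0.503 / 1.525 = 0.3298.
Substrate removed = Q·(S₀ − S) = 18.9 m³/d × (376 − 8.55) g/m³ = 6.94×10^3 g/d = 6.945 kg/d.
Net biomass production P_X = Y_obs × Q·(S₀ − S) = 0.3298 × 6.945 = 2.290 kg VSS/d.

P_X ≈ 2.29 kg VSS/d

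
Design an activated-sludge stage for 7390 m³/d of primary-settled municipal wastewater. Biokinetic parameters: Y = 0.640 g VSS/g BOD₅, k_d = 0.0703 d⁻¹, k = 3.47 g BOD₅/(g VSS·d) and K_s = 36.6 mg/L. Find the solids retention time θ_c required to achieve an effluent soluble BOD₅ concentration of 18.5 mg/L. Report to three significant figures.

At the target effluent, Y k S/(K_s+S) = 0.640×3.47×18.5/55.10 = 0.7456 d⁻¹.
θ_c = 1/(μ − k_d) = 1/(0.7456 − 0.0703) = 1/0.6753 = 1.481 d.

θ_c ≈ 1.48 d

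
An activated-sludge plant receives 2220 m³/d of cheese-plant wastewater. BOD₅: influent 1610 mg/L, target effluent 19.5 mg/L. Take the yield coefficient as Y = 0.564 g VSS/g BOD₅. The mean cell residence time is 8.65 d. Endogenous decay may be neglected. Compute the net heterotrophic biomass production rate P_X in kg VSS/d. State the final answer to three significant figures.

With endogenous decay neglected, the observed yield equals the true yield: Y_obs = Y = 0.564 g VSS/g BOD₅.
Q·(S₀ − S) = 2220 × (1610 − 19.5) × 10⁻³ = 3531 kg/d removed.
Net biomass production P_X = Y_obs × Q·(S₀ − S) = 0.5640 × 3531 = 1991 kg VSS/d.

P_X ≈ 1990 kg VSS/d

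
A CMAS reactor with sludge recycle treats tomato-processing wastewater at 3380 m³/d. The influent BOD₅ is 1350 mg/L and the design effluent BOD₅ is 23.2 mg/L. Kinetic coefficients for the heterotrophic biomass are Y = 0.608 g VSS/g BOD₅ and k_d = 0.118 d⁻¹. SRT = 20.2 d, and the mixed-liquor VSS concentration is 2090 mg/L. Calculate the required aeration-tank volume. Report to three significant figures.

V ≈ 7790 m³

Rearranging the biomass balance for a CMAS with decay, V = Y·Q·ΔS·θ_c / [X·(1+k_d θ_c)] = 0.608 × 3380 × (1350 − 23.2) × 20.2 / [2090 × (1 + 0.118 × 20.2)] = 5.51×10^7 / 7072 = 7788 m³.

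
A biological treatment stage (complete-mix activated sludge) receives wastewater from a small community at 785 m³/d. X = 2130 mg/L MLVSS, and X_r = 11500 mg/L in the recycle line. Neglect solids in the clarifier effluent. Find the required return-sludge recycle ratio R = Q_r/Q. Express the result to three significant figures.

Solids balance on the clarifier gives (1+R)X = R·X_r, so R = X/(X_r − X) = 2130 / (11500 − 2130) = 0.2273.

R ≈ 0.227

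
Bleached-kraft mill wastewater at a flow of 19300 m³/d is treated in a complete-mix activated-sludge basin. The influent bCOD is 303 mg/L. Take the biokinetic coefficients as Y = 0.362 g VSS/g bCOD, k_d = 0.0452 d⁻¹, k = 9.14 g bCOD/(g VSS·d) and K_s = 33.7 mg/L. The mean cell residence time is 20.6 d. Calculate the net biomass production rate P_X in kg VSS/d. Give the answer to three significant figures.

From the Monod/SRT balance for a CMAS, S = K_s·(1+k_d θ_c)/[θ_c·(Y k − k_d) − 1] = 33.7 × (1 + 0.0452 × 20.6) / [20.6 × (0.362 × 9.14 − 0.0452) − 1] = 65.08 / 66.23 = 0.9827 mg/L.
The observed yield is Y_obs = Y/(1 + k_d·θ_c) = 0.362 / (1 + 0.0452 × 20.6) = 0.362 / 1.931 = 0.1875 g VSS per g bCOD removed.
ΔS = 303 − 0.983 = 302.0 mg/L, so the substrate removal rate is 19300 × 302.0/1000 = 5829 kg bCOD/d.
P_X = Y_obs · Q(S₀ − S) = 0.1875 × 5829 = 1093 kg VSS/d.

P_X ≈ 1090 kg VSS/d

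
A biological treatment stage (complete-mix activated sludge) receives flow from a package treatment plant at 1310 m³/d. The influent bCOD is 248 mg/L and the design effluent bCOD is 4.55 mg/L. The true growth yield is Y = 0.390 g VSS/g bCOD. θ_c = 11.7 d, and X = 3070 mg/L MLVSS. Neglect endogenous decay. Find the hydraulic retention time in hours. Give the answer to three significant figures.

τ ≈ 8.68 h

Biomass mass balance (decay neglected): V·X = Y·Q·(S₀ − S)·θ_c, so V = 0.390 × 1310 × (248 − 4.55) × 11.7 / 3070 = 474.0 m³.
τ = V/Q = 474.0/1310 = 0.3618 d, or 8.684 h.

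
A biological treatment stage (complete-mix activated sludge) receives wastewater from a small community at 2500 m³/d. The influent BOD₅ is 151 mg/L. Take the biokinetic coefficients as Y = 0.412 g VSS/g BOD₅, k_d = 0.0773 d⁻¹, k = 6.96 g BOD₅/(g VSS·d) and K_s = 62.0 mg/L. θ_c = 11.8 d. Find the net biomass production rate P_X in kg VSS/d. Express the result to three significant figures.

P_X ≈ 79.3 kg VSS/d

Effluent substrate depends only on kinetics and SRT: S = K_s(1 + k_d θ_c) / [θ_c(Yk − k_d) − 1] = 62.0 × (1 + 0.0773 × 11.8) / [11.8 × (0.412 × 6.96 − 0.0773) − 1] = 118.6 / 31.92 = 3.714 mg/L.
Correct the yield for decay: Y_obs = Y/(1 + k_d θ_c) = 0.412 / (1 + 0.0773 × 11.8) = 0.412 / 1.912 = 0.2155.
Substrate removed = Q·(S₀ − S) = 2500 m³/d × (151 − 3.71) g/m³ = 3.68×10^5 g/d = 368.2 kg/d.
Biomass produced: P_X = Y_obs·Q·ΔS = 0.2155 × 368.2 ≈ 79.34 kg VSS/d.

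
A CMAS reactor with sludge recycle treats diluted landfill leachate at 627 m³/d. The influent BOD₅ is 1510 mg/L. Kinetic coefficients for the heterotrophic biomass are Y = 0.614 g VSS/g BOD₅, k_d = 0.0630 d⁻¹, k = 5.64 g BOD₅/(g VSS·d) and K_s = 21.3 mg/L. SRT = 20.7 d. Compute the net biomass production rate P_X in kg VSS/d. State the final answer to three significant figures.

P_X ≈ 252 kg VSS/d

For a completely mixed reactor with recycle the Lawrence–McCarty relation gives S = K_s·(1 + k_d·θ_c) / [θ_c·(Y·k − k_d) − 1] = 21.3 × (1 + 0.0630 × 20.7) / [20.7 × (0.614 × 5.64 − 0.0630) − 1] = 49.08 / 69.38 = 0.7074 mg/L.
Y_obs = Y / (1 + k_d θ_c) = 0.614 / (1 + 0.0630 × 20.7) = 0.614 / 2.304 = 0.2665.
Mass of BOD₅ removed per day: Q(S₀ − S) = 627 × 1509 g/m³ = 946.3 kg/d.
P_X = Y_obs · Q(S₀ − S) = 0.2665 × 946.3 = 252.2 kg VSS/d.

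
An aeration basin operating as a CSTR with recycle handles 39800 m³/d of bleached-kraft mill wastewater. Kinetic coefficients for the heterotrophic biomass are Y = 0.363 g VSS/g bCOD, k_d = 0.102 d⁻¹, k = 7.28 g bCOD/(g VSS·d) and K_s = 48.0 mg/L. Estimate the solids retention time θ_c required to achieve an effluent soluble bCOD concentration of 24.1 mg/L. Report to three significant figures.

θ_c ≈ 1.28 d

Specific growth rate at S = 24.1 mg/L: μ = YkS/(K_s+S) = 0.363·7.28·24.1/(48.0+24.1) = 0.8833 d⁻¹.
1/θ_c = 0.8833 − 0.102 = 0.7813 d⁻¹, so θ_c = 1.280 d.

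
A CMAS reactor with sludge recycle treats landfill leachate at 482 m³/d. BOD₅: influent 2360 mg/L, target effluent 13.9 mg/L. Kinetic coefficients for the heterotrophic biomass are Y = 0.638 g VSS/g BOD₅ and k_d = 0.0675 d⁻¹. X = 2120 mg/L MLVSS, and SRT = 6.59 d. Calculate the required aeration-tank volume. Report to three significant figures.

V ≈ 1550 m³

From the SRT design equation V = Y Q (S₀−S) θ_c / [X (1 + k_d θ_c)] = 0.638 × 482 × (2360 − 13.9) × 6.59 / [2120 × (1 + 0.0675 × 6.59)] = 4.75×10^6 / 3063 = 1552 m³.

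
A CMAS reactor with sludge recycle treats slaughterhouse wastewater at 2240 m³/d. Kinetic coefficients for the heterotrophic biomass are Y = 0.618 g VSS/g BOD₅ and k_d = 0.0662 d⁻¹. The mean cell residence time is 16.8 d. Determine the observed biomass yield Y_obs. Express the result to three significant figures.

Observed yield with endogenous decay: Y_obs = Y / (1 + k_d·θ_c) = 0.618 / (1 + 0.0662 × 16.8) = 0.618 / 2.112 = 0.2926 g VSS/g BOD₅.

Y_obs ≈ 0.293 g VSS/g BOD₅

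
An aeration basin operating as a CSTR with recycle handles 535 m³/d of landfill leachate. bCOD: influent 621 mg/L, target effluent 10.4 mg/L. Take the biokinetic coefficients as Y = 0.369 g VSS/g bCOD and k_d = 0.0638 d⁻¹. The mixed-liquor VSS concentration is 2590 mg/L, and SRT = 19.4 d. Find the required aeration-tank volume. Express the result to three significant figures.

V ≈ 403 m³

Rearranging the biomass balance for a CMAS with decay, V = Y·Q·ΔS·θ_c / [X·(1+k_d θ_c)] = 0.369 × 535 × (621 − 10.4) × 19.4 / [2590 × (1 + 0.0638 × 19.4)] = 2.34×10^6 / 5796 = 403.5 m³.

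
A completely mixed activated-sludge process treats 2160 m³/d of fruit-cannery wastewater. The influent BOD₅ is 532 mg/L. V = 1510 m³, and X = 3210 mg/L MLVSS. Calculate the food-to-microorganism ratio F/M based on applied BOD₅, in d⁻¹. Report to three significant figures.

F/M ≈ 0.237 d⁻¹

F/M = applied load / biomass = Q·S₀/(V·X) = 2160 × 532 / (1510 × 3210) = 0.2371 d⁻¹.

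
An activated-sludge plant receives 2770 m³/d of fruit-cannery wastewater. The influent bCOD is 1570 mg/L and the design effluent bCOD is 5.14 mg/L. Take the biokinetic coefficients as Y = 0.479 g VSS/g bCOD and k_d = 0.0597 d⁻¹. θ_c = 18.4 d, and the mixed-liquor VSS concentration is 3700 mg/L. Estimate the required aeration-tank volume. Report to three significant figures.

V ≈ 4920 m³

Rearranging the biomass balance for a CMAS with decay, V = Y·Q·ΔS·θ_c / [X·(1+k_d θ_c)] = 0.479 × 2770 × (1570 − 5.14) × 18.4 / [3700 × (1 + 0.0597 × 18.4)] = 3.82×10^7 / 7764 = 4920 m³.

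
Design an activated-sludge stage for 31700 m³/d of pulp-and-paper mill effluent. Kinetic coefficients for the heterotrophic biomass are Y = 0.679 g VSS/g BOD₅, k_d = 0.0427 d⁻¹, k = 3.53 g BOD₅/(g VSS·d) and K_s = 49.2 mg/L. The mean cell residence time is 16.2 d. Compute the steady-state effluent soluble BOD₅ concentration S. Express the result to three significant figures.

Effluent substrate depends only on kinetics and SRT: S = K_s(1 + k_d θ_c) / [θ_c(Yk − k_d) − 1] = 49.2 × (1 + 0.0427 × 16.2) / [16.2 × (0.679 × 3.53 − 0.0427) − 1] = 83.23 / 37.14 = 2.241 mg/L.

S ≈ 2.24 mg/L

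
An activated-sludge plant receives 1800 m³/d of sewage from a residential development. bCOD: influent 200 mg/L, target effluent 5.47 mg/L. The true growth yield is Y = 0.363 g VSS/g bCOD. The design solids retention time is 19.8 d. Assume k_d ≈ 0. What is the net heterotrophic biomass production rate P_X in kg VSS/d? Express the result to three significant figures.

Since k_d ≈ 0, Y_obs = Y = 0.363 g VSS/g bCOD.
ΔS = 200 − 5.47 = 194.5 mg/L, so the substrate removal rate is 1800 × 194.5/1000 = 350.2 kg bCOD/d.
Net biomass production P_X = Y_obs × Q·(S₀ − S) = 0.3630 × 350.2 = 127.1 kg VSS/d.

P_X ≈ 127 kg VSS/d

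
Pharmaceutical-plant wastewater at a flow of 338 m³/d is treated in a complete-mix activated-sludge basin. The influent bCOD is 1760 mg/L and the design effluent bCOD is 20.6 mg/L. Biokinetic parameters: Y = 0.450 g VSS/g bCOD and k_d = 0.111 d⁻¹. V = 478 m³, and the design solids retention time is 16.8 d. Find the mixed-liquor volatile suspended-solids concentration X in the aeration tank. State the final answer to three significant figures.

X = Y·Q·ΔS·θ_c / [V·(1 + k_d θ_c)] = 0.450 × 338 × (1760 − 20.6) × 16.8 / [478 × (1 + 0.111 × 16.8)] = 3246 mg/L.

X ≈ 3250 mg/L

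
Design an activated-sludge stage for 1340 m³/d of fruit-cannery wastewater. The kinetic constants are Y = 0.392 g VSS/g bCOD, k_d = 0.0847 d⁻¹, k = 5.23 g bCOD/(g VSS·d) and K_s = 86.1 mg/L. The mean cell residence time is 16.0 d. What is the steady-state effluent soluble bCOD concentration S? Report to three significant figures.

For a completely mixed reactor with recycle the Lawrence–McCarty relation gives S = K_s·(1 + k_d·θ_c) / [θ_c·(Y·k − k_d) − 1] = 86.1 × (1 + 0.0847 × 16.0) / [16.0 × (0.392 × 5.23 − 0.0847) − 1] = 202.8 / 30.45 = 6.660 mg/L.

S ≈ 6.66 mg/L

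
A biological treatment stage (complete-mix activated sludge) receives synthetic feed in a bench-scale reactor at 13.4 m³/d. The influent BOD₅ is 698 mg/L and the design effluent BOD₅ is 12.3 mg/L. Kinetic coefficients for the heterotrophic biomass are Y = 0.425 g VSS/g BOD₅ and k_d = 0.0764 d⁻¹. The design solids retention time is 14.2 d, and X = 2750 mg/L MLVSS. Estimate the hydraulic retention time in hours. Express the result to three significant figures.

Steady-state biomass mass balance: V·X·(1 + k_d·θ_c) = Y·Q·(S₀ − S)·θ_c, so V = 0.425 × 13.4 × (698 − 12.3) × 14.2 / [2750 × (1 + 0.0764 × 14.2)] = 5.55×10^4 / 5733 = 9.672 m³.
HRT = V/Q = 9.672 m³ / 13.4 m³·d⁻¹ = 0.7218 d × 24 = 17.32 h.

τ ≈ 17.3 h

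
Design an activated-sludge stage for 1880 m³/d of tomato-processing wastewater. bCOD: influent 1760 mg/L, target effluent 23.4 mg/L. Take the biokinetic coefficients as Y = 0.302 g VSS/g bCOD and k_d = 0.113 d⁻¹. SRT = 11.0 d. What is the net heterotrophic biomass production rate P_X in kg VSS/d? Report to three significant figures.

Observed yield with endogenous decay: Y_obs = Y / (1 + k_d·θ_c) = 0.302 / (1 + 0.113 × 11.0) = 0.302 / 2.243 = 0.1346 g VSS/g bCOD.
ΔS = 1760 − 23.4 = 1737 mg/L, so the substrate removal rate is 1880 × 1737/1000 = 3265 kg bCOD/d.
So the net sludge growth is P_X = 0.1346 × 3265 = 439.6 kg VSS/d.

P_X ≈ 440 kg VSS/d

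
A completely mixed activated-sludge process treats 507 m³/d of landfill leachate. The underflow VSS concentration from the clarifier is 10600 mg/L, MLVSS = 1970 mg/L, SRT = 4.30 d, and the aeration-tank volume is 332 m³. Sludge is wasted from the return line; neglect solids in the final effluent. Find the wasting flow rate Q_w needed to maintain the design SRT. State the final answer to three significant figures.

Q_w ≈ 14.3 m³/d

θ_c = V·X/(Q_w·X_r) when wasting from the recycle, so Q_w = V·X/(θ_c·X_r) = 332.0 × 1970 / (4.30 × 10600) = 14.35 m³/d.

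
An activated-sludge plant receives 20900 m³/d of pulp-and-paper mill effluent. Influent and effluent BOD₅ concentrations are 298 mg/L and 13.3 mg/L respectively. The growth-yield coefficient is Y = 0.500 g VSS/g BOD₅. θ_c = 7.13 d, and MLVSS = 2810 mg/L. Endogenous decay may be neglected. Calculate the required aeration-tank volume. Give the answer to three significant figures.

V ≈ 7550 m³

With k_d = 0 the design equation reduces to V = Y Q (S₀−S) θ_c / X = 0.500 × 20900 × (298 − 13.3) × 7.13 / 2810 = 7549 m³.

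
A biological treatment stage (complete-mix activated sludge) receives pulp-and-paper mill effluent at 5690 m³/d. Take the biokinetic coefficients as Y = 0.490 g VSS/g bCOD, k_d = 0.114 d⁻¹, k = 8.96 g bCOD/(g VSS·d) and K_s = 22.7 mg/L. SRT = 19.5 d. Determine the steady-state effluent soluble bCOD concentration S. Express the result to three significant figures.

S ≈ 0.888 mg/L

For a completely mixed reactor with recycle the Lawrence–McCarty relation gives S = K_s·(1 + k_d·θ_c) / [θ_c·(Y·k − k_d) − 1] = 22.7 × (1 + 0.114 × 19.5) / [19.5 × (0.490 × 8.96 − 0.114) − 1] = 73.16 / 82.39 = 0.8880 mg/L.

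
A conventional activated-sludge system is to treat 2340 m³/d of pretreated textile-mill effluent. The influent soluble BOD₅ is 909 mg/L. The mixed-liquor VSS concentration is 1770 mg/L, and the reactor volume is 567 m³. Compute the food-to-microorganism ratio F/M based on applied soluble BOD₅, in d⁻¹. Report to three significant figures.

F/M ≈ 2.12 d⁻¹

F/M = applied load / biomass = Q·S₀/(V·X) = 2340 × 909 / (567.0 × 1770) = 2.119 d⁻¹.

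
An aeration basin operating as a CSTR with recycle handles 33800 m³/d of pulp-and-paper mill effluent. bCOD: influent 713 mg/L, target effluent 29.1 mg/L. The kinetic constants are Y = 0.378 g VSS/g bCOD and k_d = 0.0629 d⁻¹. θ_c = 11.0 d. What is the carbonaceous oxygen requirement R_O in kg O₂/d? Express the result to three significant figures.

Observed yield with endogenous decay: Y_obs = Y / (1 + k_d·θ_c) = 0.378 / (1 + 0.0629 × 11.0) = 0.378 / 1.692 = 0.2234 g VSS/g bCOD.
Substrate removed = Q·(S₀ − S) = 33800 m³/d × (713 − 29.1) g/m³ = 2.31×10^7 g/d = 23116 kg/d.
Biomass synthesised: P_X = Y_obs × 23116 = 5164 kg VSS/d.
Carbonaceous O₂ demand = substrate oxidised − cell-mass equivalent = 23116 − 1.42 × 5164 = 15782 kg O₂/d.

R_O ≈ 15800 kg O₂/d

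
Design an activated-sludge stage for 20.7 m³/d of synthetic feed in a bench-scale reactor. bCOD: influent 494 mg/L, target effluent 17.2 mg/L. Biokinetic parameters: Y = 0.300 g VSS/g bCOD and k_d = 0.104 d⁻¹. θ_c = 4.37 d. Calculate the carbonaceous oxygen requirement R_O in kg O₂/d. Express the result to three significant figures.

R_O ≈ 6.98 kg O₂/d

Observed yield with endogenous decay: Y_obs = Y / (1 + k_d·θ_c) = 0.300 / (1 + 0.104 × 4.37) = 0.300 / 1.454 = 0.2063 g VSS/g bCOD.
ΔS = 494 − 17.2 = 476.8 mg/L, so the substrate removal rate is 20.7 × 476.8/1000 = 9.870 kg bCOD/d.
Net sludge production P_X = 0.2063 × 9.870 = 2.036 kg VSS/d.
R_O = Q·ΔS − 1.42 P_X = 9.870 − 2.891 = 6.979 kg O₂/d.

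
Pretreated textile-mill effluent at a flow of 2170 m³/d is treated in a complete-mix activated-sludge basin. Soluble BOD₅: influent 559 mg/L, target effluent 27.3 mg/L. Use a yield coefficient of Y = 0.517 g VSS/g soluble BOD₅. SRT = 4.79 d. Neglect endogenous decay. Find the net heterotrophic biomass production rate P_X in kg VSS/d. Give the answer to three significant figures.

P_X ≈ 597 kg VSS/d

With endogenous decay neglected, the observed yield equals the true yield: Y_obs = Y = 0.517 g VSS/g soluble BOD₅.
Q·(S₀ − S) = 2170 × (559 − 27.3) × 10⁻³ = 1154 kg/d removed.
Biomass produced: P_X = Y_obs·Q·ΔS = 0.5170 × 1154 ≈ 596.5 kg VSS/d.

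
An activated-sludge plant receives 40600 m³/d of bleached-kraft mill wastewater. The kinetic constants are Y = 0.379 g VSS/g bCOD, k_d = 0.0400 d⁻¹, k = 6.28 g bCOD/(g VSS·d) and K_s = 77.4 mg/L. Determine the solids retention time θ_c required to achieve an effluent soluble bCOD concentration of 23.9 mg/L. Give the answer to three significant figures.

From 1/θ_c = Y·k·S/(K_s + S) − k_d: Y·k·S/(K_s+S) = 0.379 × 6.28 × 23.9 / (77.4 + 23.9) = 0.5615 d⁻¹.
1/θ_c = 0.5615 − 0.0400 = 0.5215 d⁻¹, so θ_c = 1.917 d.

θ_c ≈ 1.92 d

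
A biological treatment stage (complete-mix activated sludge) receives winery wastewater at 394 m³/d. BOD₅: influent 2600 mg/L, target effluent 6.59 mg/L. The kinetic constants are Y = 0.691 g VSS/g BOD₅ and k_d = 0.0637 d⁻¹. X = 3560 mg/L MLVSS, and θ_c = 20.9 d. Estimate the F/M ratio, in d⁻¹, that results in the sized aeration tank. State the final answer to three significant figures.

Rearranging the biomass balance for a CMAS with decay, V = Y·Q·ΔS·θ_c / [X·(1+k_d θ_c)] = 0.691 × 394 × (2600 − 6.59) × 20.9 / [3560 × (1 + 0.0637 × 20.9)] = 1.48×10^7 / 8300 = 1778 m³.
F/M = Q·S₀ / (V·X) = 394 × 2600 / (1778 × 3560) = 0.1618 g BOD₅·(g VSS·d)⁻¹.

F/M ≈ 0.162 d⁻¹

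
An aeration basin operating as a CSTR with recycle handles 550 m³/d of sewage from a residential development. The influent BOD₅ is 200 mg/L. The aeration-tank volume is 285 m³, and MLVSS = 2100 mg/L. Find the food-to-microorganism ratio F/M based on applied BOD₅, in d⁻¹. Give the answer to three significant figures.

F/M ≈ 0.184 d⁻¹

Food-to-microorganism ratio F/M = Q S₀ / (V X) = 550 × 200 / (285.0 × 2100) = 0.1838 d⁻¹.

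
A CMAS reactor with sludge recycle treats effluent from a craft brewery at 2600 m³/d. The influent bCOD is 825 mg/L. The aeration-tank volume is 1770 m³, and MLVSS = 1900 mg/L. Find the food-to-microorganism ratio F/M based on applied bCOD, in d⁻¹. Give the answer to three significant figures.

F/M ≈ 0.638 d⁻¹

F/M = Q·S₀ / (V·X) = 2600 × 825 / (1770 × 1900) = 0.6378 g bCOD·(g VSS·d)⁻¹.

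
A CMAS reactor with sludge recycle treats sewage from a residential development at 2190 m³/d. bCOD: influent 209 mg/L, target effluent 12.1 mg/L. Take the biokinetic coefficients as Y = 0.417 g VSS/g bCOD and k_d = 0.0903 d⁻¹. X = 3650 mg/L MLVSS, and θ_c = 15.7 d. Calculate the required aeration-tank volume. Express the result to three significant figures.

From the SRT design equation V = Y Q (S₀−S) θ_c / [X (1 + k_d θ_c)] = 0.417 × 2190 × (209 − 12.1) × 15.7 / [3650 × (1 + 0.0903 × 15.7)] = 2.82×10^6 / 8825 = 319.9 m³.

V ≈ 320 m³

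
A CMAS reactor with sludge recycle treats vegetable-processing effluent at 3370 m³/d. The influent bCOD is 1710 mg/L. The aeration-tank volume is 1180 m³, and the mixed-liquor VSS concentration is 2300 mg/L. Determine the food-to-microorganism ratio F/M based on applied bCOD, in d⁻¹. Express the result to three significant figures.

Food-to-microorganism ratio F/M = Q S₀ / (V X) = 3370 × 1710 / (1180 × 2300) = 2.123 d⁻¹.

F/M ≈ 2.12 d⁻¹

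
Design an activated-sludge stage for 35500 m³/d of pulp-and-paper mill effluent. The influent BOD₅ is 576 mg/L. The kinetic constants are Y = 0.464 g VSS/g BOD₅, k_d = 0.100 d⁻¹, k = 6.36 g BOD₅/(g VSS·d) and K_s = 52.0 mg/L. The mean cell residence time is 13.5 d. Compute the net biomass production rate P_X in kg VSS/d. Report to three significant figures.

Effluent substrate depends only on kinetics and SRT: S = K_s(1 + k_d θ_c) / [θ_c(Yk − k_d) − 1] = 52.0 × (1 + 0.100 × 13.5) / [13.5 × (0.464 × 6.36 − 0.100) − 1] = 122.2 / 37.49 = 3.260 mg/L.
Y_obs = Y / (1 + k_d θ_c) = 0.464 / (1 + 0.100 × 13.5) = 0.464 / 2.350 = 0.1974.
Substrate removed = Q·(S₀ − S) = 35500 m³/d × (576 − 3.26) g/m³ = 2.03×10^7 g/d = 20332 kg/d.
Biomass produced: P_X = Y_obs·Q·ΔS = 0.1974 × 20332 ≈ 4015 kg VSS/d.

P_X ≈ 4010 kg VSS/d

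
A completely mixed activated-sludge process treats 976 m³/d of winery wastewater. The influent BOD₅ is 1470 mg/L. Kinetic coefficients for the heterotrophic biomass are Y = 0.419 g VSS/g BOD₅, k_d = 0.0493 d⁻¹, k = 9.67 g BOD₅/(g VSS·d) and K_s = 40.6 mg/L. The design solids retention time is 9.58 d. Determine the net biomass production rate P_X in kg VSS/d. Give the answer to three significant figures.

From the Monod/SRT balance for a CMAS, S = K_s·(1+k_d θ_c)/[θ_c·(Y k − k_d) − 1] = 40.6 × (1 + 0.0493 × 9.58) / [9.58 × (0.419 × 9.67 − 0.0493) − 1] = 59.78 / 37.34 = 1.601 mg/L.
The observed yield is Y_obs = Y/(1 + k_d·θ_c) = 0.419 / (1 + 0.0493 × 9.58) = 0.419 / 1.472 = 0.2846 g VSS per g BOD₅ removed.
Mass of BOD₅ removed per day: Q(S₀ − S) = 976 × 1468 g/m³ = 1433 kg/d.
Net biomass production P_X = Y_obs × Q·(S₀ − S) = 0.2846 × 1433 = 407.9 kg VSS/d.

P_X ≈ 408 kg VSS/d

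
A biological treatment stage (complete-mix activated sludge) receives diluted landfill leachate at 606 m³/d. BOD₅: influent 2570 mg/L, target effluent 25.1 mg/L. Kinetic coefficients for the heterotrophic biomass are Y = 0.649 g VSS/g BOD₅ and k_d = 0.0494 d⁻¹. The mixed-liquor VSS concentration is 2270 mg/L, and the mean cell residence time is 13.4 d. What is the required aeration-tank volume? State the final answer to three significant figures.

V ≈ 3560 m³

From the SRT design equation V = Y Q (S₀−S) θ_c / [X (1 + k_d θ_c)] = 0.649 × 606 × (2570 − 25.1) × 13.4 / [2270 × (1 + 0.0494 × 13.4)] = 1.34×10^7 / 3773 = 3555 m³.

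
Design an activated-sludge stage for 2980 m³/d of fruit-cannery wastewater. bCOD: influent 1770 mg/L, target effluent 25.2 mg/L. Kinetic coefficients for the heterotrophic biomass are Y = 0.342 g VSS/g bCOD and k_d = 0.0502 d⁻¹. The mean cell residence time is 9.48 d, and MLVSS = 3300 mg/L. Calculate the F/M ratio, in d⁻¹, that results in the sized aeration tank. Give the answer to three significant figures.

Steady-state biomass mass balance: V·X·(1 + k_d·θ_c) = Y·Q·(S₀ − S)·θ_c, so V = 0.342 × 2980 × (1770 − 25.2) × 9.48 / [3300 × (1 + 0.0502 × 9.48)] = 1.69×10^7 / 4870 = 3461 m³.
F/M = Q·S₀ / (V·X) = 2980 × 1770 / (3461 × 3300) = 0.4618 g bCOD·(g VSS·d)⁻¹.

F/M ≈ 0.462 d⁻¹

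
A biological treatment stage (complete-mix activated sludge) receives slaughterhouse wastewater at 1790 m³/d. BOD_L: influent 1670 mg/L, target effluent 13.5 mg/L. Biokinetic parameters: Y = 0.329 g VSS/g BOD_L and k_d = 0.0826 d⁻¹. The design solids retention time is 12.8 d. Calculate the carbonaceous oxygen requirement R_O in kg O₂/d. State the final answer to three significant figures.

The observed yield is Y_obs = Y/(1 + k_d·θ_c) = 0.329 / (1 + 0.0826 × 12.8) = 0.329 / 2.057 = 0.1599 g VSS per g BOD_L removed.
Mass of BOD_L removed per day: Q(S₀ − S) = 1790 × 1656 g/m³ = 2965 kg/d.
P_X = Y_obs·Q·(S₀ − S) = 0.1599 × 2965 = 474.2 kg VSS/d.
R_O = Q·(S₀ − S) − 1.42·P_X = 2965 − 1.42 × 474.2 = 2292 kg O₂/d.

R_O ≈ 2290 kg O₂/d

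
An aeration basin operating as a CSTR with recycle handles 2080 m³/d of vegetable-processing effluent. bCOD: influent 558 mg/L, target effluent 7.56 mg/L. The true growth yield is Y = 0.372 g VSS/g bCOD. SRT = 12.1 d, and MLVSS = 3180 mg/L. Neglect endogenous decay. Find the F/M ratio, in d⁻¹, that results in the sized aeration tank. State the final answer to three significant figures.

V·X = Y·Q·ΔS·θ_c gives V = 0.372 × 2080 × (558 − 7.56) × 12.1 / 3180 = 1621 m³.
Food-to-microorganism ratio F/M = Q S₀ / (V X) = 2080 × 558 / (1621 × 3180) = 0.2252 d⁻¹.

F/M ≈ 0.225 d⁻¹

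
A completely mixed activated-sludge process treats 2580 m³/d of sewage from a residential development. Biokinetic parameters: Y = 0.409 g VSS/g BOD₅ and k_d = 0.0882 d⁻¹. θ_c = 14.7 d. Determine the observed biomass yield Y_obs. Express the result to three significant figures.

Correct the yield for decay: Y_obs = Y/(1 + k_d θ_c) = 0.409 / (1 + 0.0882 × 14.7) = 0.409 / 2.297 = 0.1781.

Y_obs ≈ 0.178 g VSS/g BOD₅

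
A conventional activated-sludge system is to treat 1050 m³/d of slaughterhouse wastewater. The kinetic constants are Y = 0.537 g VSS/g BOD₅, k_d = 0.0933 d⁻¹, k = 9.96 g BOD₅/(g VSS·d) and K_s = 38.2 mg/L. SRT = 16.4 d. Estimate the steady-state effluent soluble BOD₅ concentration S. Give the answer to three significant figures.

S ≈ 1.13 mg/L

For a completely mixed reactor with recycle the Lawrence–McCarty relation gives S = K_s·(1 + k_d·θ_c) / [θ_c·(Y·k − k_d) − 1] = 38.2 × (1 + 0.0933 × 16.4) / [16.4 × (0.537 × 9.96 − 0.0933) − 1] = 96.65 / 85.19 = 1.135 mg/L.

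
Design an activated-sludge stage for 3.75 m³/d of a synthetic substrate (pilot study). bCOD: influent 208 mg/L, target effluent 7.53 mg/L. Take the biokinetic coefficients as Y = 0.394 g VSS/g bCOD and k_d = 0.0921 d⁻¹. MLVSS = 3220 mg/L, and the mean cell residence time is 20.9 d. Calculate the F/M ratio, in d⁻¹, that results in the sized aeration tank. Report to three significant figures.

Rearranging the biomass balance for a CMAS with decay, V = Y·Q·ΔS·θ_c / [X·(1+k_d θ_c)] = 0.394 × 3.75 × (208 − 7.53) × 20.9 / [3220 × (1 + 0.0921 × 20.9)] = 6.19×10^3 / 9418 = 0.6573 m³.
F/M = applied load / biomass = Q·S₀/(V·X) = 3.75 × 208 / (0.6573 × 3220) = 0.3685 d⁻¹.

F/M ≈ 0.369 d⁻¹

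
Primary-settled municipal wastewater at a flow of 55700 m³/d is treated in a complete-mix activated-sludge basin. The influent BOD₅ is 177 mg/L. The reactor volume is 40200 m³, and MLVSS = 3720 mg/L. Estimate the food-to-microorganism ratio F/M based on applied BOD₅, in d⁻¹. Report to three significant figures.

F/M ≈ 0.0659 d⁻¹

F/M = applied load / biomass = Q·S₀/(V·X) = 55700 × 177 / (40200 × 3720) = 0.06593 d⁻¹.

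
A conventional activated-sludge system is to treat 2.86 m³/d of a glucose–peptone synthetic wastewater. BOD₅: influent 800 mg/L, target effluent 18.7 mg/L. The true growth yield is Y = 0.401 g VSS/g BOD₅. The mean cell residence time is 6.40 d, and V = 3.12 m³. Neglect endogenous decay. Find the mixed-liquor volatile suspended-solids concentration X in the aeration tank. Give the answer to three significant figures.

Without decay, X = Y Q (S₀−S) θ_c / V = 0.401 × 2.86 × (800 − 18.7) × 6.40 / 3.12 = 1838 mg/L.

X ≈ 1840 mg/L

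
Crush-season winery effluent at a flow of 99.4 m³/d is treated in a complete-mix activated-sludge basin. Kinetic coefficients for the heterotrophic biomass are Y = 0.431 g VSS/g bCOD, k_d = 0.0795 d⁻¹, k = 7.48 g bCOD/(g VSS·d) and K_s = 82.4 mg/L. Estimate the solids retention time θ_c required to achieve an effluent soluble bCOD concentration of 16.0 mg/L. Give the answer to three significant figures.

At the target effluent, Y k S/(K_s+S) = 0.431×7.48×16.0/98.40 = 0.5242 d⁻¹.
Then 1/θ_c = μ − k_d = 0.5242 − 0.0795 = 0.4447 d⁻¹, giving θ_c = 2.249 d.

θ_c ≈ 2.25 d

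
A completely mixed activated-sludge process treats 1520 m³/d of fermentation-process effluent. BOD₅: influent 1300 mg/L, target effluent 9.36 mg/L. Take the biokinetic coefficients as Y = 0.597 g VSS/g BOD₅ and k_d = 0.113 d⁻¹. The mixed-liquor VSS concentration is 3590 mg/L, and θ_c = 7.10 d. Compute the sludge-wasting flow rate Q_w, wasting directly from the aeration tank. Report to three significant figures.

Q_w ≈ 181 m³/d

Rearranging the biomass balance for a CMAS with decay, V = Y·Q·ΔS·θ_c / [X·(1+k_d θ_c)] = 0.597 × 1520 × (1300 − 9.36) × 7.10 / [3590 × (1 + 0.113 × 7.10)] = 8.32×10^6 / 6470 = 1285 m³.
Wasting from the aeration tank: Q_w = V / θ_c = 1285 / 7.10 = 181.0 m³/d.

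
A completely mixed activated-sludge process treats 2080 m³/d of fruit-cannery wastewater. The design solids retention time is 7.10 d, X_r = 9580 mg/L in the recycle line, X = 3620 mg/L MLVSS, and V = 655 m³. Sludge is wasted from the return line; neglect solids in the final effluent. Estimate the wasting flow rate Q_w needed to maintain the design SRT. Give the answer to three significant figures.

Q_w ≈ 34.9 m³/d

θ_c = V·X/(Q_w·X_r) when wasting from the recycle, so Q_w = V·X/(θ_c·X_r) = 655.0 × 3620 / (7.10 × 9580) = 34.86 m³/d.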